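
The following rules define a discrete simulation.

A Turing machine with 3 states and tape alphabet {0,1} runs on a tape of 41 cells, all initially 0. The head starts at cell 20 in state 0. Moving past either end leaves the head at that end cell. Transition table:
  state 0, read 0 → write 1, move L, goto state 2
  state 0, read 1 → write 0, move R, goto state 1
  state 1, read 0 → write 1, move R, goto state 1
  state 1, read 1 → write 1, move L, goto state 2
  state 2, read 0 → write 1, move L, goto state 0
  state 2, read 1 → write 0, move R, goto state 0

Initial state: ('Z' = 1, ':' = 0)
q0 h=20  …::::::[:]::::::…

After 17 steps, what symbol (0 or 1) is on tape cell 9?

gen 0: q0 h=20  …::::::[:]::::::…
gen 1: q2 h=19  …::::::[:]Z:::::…
gen 2: q0 h=18  …::::::[:]ZZ::::…
gen 3: q2 h=17  …::::::[:]ZZZ:::…
gen 4: q0 h=16  …::::::[:]ZZZZ::…
gen 5: q2 h=15  …::::::[:]ZZZZZ:…
gen 6: q0 h=14  …::::::[:]ZZZZZZ…
gen 7: q2 h=13  …::::::[:]ZZZZZZ…
gen 8: q0 h=12  …::::::[:]ZZZZZZ…
gen 9: q2 h=11  …::::::[:]ZZZZZZ…
gen 10: q0 h=10  …::::::[:]ZZZZZZ…
gen 11: q2 h= 9  …::::::[:]ZZZZZZ…
gen 12: q0 h= 8  …::::::[:]ZZZZZZ…
gen 13: q2 h= 7  …::::::[:]ZZZZZZ…
gen 14: q0 h= 6  |::::::[:]ZZZZZZ…
gen 15: q2 h= 5  |:::::[:]ZZZZZZ…
gen 16: q0 h= 4  |::::[:]ZZZZZZ…
gen 17: q2 h= 3  |:::[:]ZZZZZZ…

1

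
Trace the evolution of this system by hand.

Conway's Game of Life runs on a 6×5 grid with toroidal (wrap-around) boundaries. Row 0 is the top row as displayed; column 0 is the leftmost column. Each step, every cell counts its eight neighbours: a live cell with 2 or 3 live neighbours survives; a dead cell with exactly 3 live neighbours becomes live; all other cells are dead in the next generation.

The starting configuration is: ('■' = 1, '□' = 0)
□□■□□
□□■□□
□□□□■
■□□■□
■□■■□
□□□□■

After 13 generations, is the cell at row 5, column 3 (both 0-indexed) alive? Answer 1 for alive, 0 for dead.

0

step 0: □□■□□
□□■□□
□□□□■
■□□■□
■□■■□
□□□□■
step 1: □□□■□
□□□■□
□□□■■
■■■■□
■■■■□
□■■□■
step 2: □□□■■
□□■■□
■■□□□
□□□□□
□□□□□
□□□□■
step 3: □□■□■
■■■■□
□■■□□
□□□□□
□□□□□
□□□■■
step 4: □□□□□
■□□□■
■□□■□
□□□□□
□□□□□
□□□■■
step 5: ■□□■□
■□□□■
■□□□□
□□□□□
□□□□□
□□□□□
step 6: ■□□□□
■■□□□
■□□□■
□□□□□
□□□□□
□□□□□
step 7: ■■□□□
□■□□□
■■□□■
□□□□□
□□□□□
□□□□□
step 8: ■■□□□
□□■□■
■■□□□
■□□□□
□□□□□
□□□□□
step 9: ■■□□□
□□■□■
■■□□■
■■□□□
□□□□□
□□□□□
step 10: ■■□□□
□□■■■
□□■■■
□■□□■
□□□□□
□□□□□
step 11: ■■■■■
□□□□□
□■□□□
■□■□■
□□□□□
□□□□□
step 12: ■■■■■
□□□■■
■■□□□
■■□□□
□□□□□
■■■■■
step 13: □□□□□
□□□□□
□■■□□
■■□□□
□□□■□
□□□□□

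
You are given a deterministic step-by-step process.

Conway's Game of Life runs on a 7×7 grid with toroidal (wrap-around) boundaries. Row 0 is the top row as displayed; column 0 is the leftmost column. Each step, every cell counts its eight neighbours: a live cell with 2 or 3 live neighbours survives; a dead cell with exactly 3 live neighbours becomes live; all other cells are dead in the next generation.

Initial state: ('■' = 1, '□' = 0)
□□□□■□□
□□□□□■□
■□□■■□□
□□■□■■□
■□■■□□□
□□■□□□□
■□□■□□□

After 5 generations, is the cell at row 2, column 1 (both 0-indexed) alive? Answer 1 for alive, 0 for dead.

gen 0: □□□□■□□
□□□□□■□
■□□■■□□
□□■□■■□
■□■■□□□
□□■□□□□
■□□■□□□
gen 1: □□□□■□□
□□□■□■□
□□□■□□■
□□■□□■■
□□■□■□□
□□■□□□□
□□□■□□□
gen 2: □□□■■□□
□□□■□■□
□□■■□□■
□□■□■■■
□■■□□■□
□□■□□□□
□□□■□□□
gen 3: □□■■□□□
□□□□□■□
□□■□□□■
■□□□■□■
□■■□■■■
□■■■□□□
□□■■■□□
gen 4: □□■□□□□
□□■■□□□
■□□□□□■
□□■□■□□
□□□□■□■
■□□□□□□
□□□□■□□
gen 5: □□■□□□□
□■■■□□□
□■■□□□□
■□□■□□■
□□□■□■□
□□□□□■□
□□□□□□□

1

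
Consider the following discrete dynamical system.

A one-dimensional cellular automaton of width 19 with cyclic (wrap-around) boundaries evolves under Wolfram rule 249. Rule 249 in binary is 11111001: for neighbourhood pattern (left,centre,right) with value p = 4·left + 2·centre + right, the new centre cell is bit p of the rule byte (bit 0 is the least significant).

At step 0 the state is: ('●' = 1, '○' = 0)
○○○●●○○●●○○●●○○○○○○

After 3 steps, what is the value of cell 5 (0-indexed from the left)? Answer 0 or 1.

1

[0] ○○○●●○○●●○○●●○○○○○○
[1] ●●○●●●○●●●○●●●●●●●●
[2] ●●●●●●●●●●●●●●●●●●●
[3] ●●●●●●●●●●●●●●●●●●●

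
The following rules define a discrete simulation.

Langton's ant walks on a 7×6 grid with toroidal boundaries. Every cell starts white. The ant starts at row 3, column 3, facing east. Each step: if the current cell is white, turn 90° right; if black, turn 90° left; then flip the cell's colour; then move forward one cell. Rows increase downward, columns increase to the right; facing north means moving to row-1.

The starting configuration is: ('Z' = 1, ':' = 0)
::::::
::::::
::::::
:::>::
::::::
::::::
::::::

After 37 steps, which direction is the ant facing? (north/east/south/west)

north

k=0  ::::::
::::::
::::::
:::>::
::::::
::::::
::::::
k=1  ::::::
::::::
::::::
:::Z::
:::v::
::::::
::::::
k=2  ::::::
::::::
::::::
:::Z::
::<Z::
::::::
::::::
k=3  ::::::
::::::
::::::
::^Z::
::ZZ::
::::::
::::::
k=4  ::::::
::::::
::::::
::Z>::
::ZZ::
::::::
::::::
k=5  ::::::
::::::
:::^::
::Z:::
::ZZ::
::::::
::::::
k=6  ::::::
::::::
:::Z>:
::Z:::
::ZZ::
::::::
::::::
k=7  ::::::
::::::
:::ZZ:
::Z:v:
::ZZ::
::::::
::::::
k=8  ::::::
::::::
:::ZZ:
::Z<Z:
::ZZ::
::::::
::::::
k=9  ::::::
::::::
:::^Z:
::ZZZ:
::ZZ::
::::::
::::::
k=10  ::::::
::::::
::<:Z:
::ZZZ:
::ZZ::
::::::
::::::
k=11  ::::::
::^:::
::Z:Z:
::ZZZ:
::ZZ::
::::::
::::::
k=12  ::::::
::Z>::
::Z:Z:
::ZZZ:
::ZZ::
::::::
::::::
k=13  ::::::
::ZZ::
::ZvZ:
::ZZZ:
::ZZ::
::::::
::::::
k=14  ::::::
::ZZ::
::<ZZ:
::ZZZ:
::ZZ::
::::::
::::::
k=15  ::::::
::ZZ::
:::ZZ:
::vZZ:
::ZZ::
::::::
::::::
k=16  ::::::
::ZZ::
:::ZZ:
:::>Z:
::ZZ::
::::::
::::::
k=17  ::::::
::ZZ::
:::^Z:
::::Z:
::ZZ::
::::::
::::::
k=18  ::::::
::ZZ::
::<:Z:
::::Z:
::ZZ::
::::::
::::::
k=19  ::::::
::^Z::
::Z:Z:
::::Z:
::ZZ::
::::::
::::::
k=20  ::::::
:<:Z::
::Z:Z:
::::Z:
::ZZ::
::::::
::::::
k=21  :^::::
:Z:Z::
::Z:Z:
::::Z:
::ZZ::
::::::
::::::
k=22  :Z>:::
:Z:Z::
::Z:Z:
::::Z:
::ZZ::
::::::
::::::
k=23  :ZZ:::
:ZvZ::
::Z:Z:
::::Z:
::ZZ::
::::::
::::::
k=24  :ZZ:::
:<ZZ::
::Z:Z:
::::Z:
::ZZ::
::::::
::::::
k=25  :ZZ:::
::ZZ::
:vZ:Z:
::::Z:
::ZZ::
::::::
::::::
k=26  :ZZ:::
::ZZ::
<ZZ:Z:
::::Z:
::ZZ::
::::::
::::::
k=27  :ZZ:::
^:ZZ::
ZZZ:Z:
::::Z:
::ZZ::
::::::
::::::
k=28  :ZZ:::
Z>ZZ::
ZZZ:Z:
::::Z:
::ZZ::
::::::
::::::
k=29  :ZZ:::
ZZZZ::
ZvZ:Z:
::::Z:
::ZZ::
::::::
::::::
k=30  :ZZ:::
ZZZZ::
Z:>:Z:
::::Z:
::ZZ::
::::::
::::::
k=31  :ZZ:::
ZZ^Z::
Z:::Z:
::::Z:
::ZZ::
::::::
::::::
k=32  :ZZ:::
Z<:Z::
Z:::Z:
::::Z:
::ZZ::
::::::
::::::
k=33  :ZZ:::
Z::Z::
Zv::Z:
::::Z:
::ZZ::
::::::
::::::
k=34  :ZZ:::
Z::Z::
<Z::Z:
::::Z:
::ZZ::
::::::
::::::
k=35  :ZZ:::
Z::Z::
:Z::Z:
v:::Z:
::ZZ::
::::::
::::::
k=36  :ZZ:::
Z::Z::
:Z::Z:
Z:::Z<
::ZZ::
::::::
::::::
k=37  :ZZ:::
Z::Z::
:Z::Z^
Z:::ZZ
::ZZ::
::::::
::::::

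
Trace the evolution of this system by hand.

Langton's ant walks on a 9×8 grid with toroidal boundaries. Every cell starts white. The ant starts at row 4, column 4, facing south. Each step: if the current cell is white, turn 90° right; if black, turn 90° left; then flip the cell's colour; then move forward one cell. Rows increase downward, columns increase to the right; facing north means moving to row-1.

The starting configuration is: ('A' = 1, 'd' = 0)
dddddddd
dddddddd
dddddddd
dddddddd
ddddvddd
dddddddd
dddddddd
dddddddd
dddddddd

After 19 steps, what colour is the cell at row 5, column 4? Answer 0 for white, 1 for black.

1

[0] dddddddd
dddddddd
dddddddd
dddddddd
ddddvddd
dddddddd
dddddddd
dddddddd
dddddddd
[1] dddddddd
dddddddd
dddddddd
dddddddd
ddd<Addd
dddddddd
dddddddd
dddddddd
dddddddd
[2] dddddddd
dddddddd
dddddddd
ddd^dddd
dddAAddd
dddddddd
dddddddd
dddddddd
dddddddd
[3] dddddddd
dddddddd
dddddddd
dddA>ddd
dddAAddd
dddddddd
dddddddd
dddddddd
dddddddd
[4] dddddddd
dddddddd
dddddddd
dddAAddd
dddAvddd
dddddddd
dddddddd
dddddddd
dddddddd
[5] dddddddd
dddddddd
dddddddd
dddAAddd
dddAd>dd
dddddddd
dddddddd
dddddddd
dddddddd
[6] dddddddd
dddddddd
dddddddd
dddAAddd
dddAdAdd
dddddvdd
dddddddd
dddddddd
dddddddd
[7] dddddddd
dddddddd
dddddddd
dddAAddd
dddAdAdd
dddd<Add
dddddddd
dddddddd
dddddddd
[8] dddddddd
dddddddd
dddddddd
dddAAddd
dddA^Add
ddddAAdd
dddddddd
dddddddd
dddddddd
[9] dddddddd
dddddddd
dddddddd
dddAAddd
dddAA>dd
ddddAAdd
dddddddd
dddddddd
dddddddd
[10] dddddddd
dddddddd
dddddddd
dddAA^dd
dddAAddd
ddddAAdd
dddddddd
dddddddd
dddddddd
[11] dddddddd
dddddddd
dddddddd
dddAAA>d
dddAAddd
ddddAAdd
dddddddd
dddddddd
dddddddd
[12] dddddddd
dddddddd
dddddddd
dddAAAAd
dddAAdvd
ddddAAdd
dddddddd
dddddddd
dddddddd
[13] dddddddd
dddddddd
dddddddd
dddAAAAd
dddAA<Ad
ddddAAdd
dddddddd
dddddddd
dddddddd
[14] dddddddd
dddddddd
dddddddd
dddAA^Ad
dddAAAAd
ddddAAdd
dddddddd
dddddddd
dddddddd
[15] dddddddd
dddddddd
dddddddd
dddA<dAd
dddAAAAd
ddddAAdd
dddddddd
dddddddd
dddddddd
[16] dddddddd
dddddddd
dddddddd
dddAddAd
dddAvAAd
ddddAAdd
dddddddd
dddddddd
dddddddd
[17] dddddddd
dddddddd
dddddddd
dddAddAd
dddAd>Ad
ddddAAdd
dddddddd
dddddddd
dddddddd
[18] dddddddd
dddddddd
dddddddd
dddAd^Ad
dddAddAd
ddddAAdd
dddddddd
dddddddd
dddddddd
[19] dddddddd
dddddddd
dddddddd
dddAdA>d
dddAddAd
ddddAAdd
dddddddd
dddddddd
dddddddd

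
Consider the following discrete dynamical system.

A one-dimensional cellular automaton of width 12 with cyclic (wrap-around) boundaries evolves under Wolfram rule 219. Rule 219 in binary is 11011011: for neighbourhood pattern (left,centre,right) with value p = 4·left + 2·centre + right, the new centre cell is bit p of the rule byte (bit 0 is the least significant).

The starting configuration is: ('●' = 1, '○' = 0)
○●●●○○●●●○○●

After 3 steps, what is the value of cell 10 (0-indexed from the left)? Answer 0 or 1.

k=0  ○●●●○○●●●○○●
k=1  ○●●●●●●●●●●○
k=2  ●●●●●●●●●●●●
k=3  ●●●●●●●●●●●●

1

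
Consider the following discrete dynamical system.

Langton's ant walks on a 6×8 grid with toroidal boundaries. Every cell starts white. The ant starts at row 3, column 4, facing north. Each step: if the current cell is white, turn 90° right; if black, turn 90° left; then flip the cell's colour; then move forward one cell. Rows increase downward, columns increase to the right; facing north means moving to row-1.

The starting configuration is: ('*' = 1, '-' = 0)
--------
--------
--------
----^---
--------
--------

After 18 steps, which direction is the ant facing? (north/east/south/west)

k=0  --------
--------
--------
----^---
--------
--------
k=1  --------
--------
--------
----*>--
--------
--------
k=2  --------
--------
--------
----**--
-----v--
--------
k=3  --------
--------
--------
----**--
----<*--
--------
k=4  --------
--------
--------
----^*--
----**--
--------
k=5  --------
--------
--------
---<-*--
----**--
--------
k=6  --------
--------
---^----
---*-*--
----**--
--------
k=7  --------
--------
---*>---
---*-*--
----**--
--------
k=8  --------
--------
---**---
---*v*--
----**--
--------
k=9  --------
--------
---**---
---<**--
----**--
--------
k=10  --------
--------
---**---
----**--
---v**--
--------
k=11  --------
--------
---**---
----**--
--<***--
--------
k=12  --------
--------
---**---
--^-**--
--****--
--------
k=13  --------
--------
---**---
--*>**--
--****--
--------
k=14  --------
--------
---**---
--****--
--*v**--
--------
k=15  --------
--------
---**---
--****--
--*->*--
--------
k=16  --------
--------
---**---
--**^*--
--*--*--
--------
k=17  --------
--------
---**---
--*<-*--
--*--*--
--------
k=18  --------
--------
---**---
--*--*--
--*v-*--
--------

south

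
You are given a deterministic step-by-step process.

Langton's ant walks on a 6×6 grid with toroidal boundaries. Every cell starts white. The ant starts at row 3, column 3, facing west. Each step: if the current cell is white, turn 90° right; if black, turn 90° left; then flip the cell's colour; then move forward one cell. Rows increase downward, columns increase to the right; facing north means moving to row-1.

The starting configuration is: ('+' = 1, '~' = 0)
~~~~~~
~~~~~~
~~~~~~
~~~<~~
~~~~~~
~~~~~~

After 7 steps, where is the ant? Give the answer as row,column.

step 0: ~~~~~~
~~~~~~
~~~~~~
~~~<~~
~~~~~~
~~~~~~
step 1: ~~~~~~
~~~~~~
~~~^~~
~~~+~~
~~~~~~
~~~~~~
step 2: ~~~~~~
~~~~~~
~~~+>~
~~~+~~
~~~~~~
~~~~~~
step 3: ~~~~~~
~~~~~~
~~~++~
~~~+v~
~~~~~~
~~~~~~
step 4: ~~~~~~
~~~~~~
~~~++~
~~~<+~
~~~~~~
~~~~~~
step 5: ~~~~~~
~~~~~~
~~~++~
~~~~+~
~~~v~~
~~~~~~
step 6: ~~~~~~
~~~~~~
~~~++~
~~~~+~
~~<+~~
~~~~~~
step 7: ~~~~~~
~~~~~~
~~~++~
~~^~+~
~~++~~
~~~~~~

3,2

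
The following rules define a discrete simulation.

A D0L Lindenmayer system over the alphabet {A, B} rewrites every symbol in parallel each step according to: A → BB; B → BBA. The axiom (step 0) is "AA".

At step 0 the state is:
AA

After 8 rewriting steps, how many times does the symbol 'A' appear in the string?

1312

k=0  AA
k=1  BBBB
k=2  BBABBABBABBA
k=3  BBABBABBBBABBABBBBABBABBBBABBABB
k=4  BBABBABBBBABBABBBBABBABBABBABBBBABBABBBBABBABBABBABBBBABBABBBBABBABBABBABBBBABBABBBBABBA
k=5  BBABBABBBBABBABBBBABBABBABBABBBBABBABBBBABBABBABBABBBBABBA…ABBABBBBABBABBBBABBABBABBABBBBABBABBBBABBABBABBABBBBABBABB  (len 240)
k=6  BBABBABBBBABBABBBBABBABBABBABBBBABBABBBBABBABBABBABBBBABBA…ABBABBBBABBABBBBABBABBBBABBABBBBABBABBABBABBBBABBABBBBABBA  (len 656)
k=7  BBABBABBBBABBABBBBABBABBABBABBBBABBABBBBABBABBABBABBBBABBA…ABBABBBBABBABBBBABBABBABBABBBBABBABBBBABBABBABBABBBBABBABB  (len 1792)
k=8  BBABBABBBBABBABBBBABBABBABBABBBBABBABBBBABBABBABBABBBBABBA…ABBABBBBABBABBBBABBABBBBABBABBBBABBABBABBABBBBABBABBBBABBA  (len 4896)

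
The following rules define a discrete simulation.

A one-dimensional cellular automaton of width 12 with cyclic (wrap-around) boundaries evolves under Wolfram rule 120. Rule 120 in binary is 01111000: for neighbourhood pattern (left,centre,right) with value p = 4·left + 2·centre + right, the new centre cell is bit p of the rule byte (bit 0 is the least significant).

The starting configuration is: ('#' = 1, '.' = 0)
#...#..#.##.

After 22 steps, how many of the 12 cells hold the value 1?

[0] #...#..#.##.
[1] .#...#..####
[2] #.#...#.#..#
[3] ##.#...#.#.#
[4] .##.#...#.##
[5] ####.#...###
[6] ...##.#..#..
[7] ...###.#..#.
[8] ...#.##.#..#
[9] #...####.#..
[10] .#..#..##.#.
[11] ..#..#.###.#
[12] #..#..##.##.
[13] .#..#.######
[14] #.#..##....#
[15] ##.#.###...#
[16] .##.##.##..#
[17] ##########..
[18] #........##.
[19] .#.......###
[20] #.#......#.#
[21] ##.#......##
[22] .##.#.....#.

4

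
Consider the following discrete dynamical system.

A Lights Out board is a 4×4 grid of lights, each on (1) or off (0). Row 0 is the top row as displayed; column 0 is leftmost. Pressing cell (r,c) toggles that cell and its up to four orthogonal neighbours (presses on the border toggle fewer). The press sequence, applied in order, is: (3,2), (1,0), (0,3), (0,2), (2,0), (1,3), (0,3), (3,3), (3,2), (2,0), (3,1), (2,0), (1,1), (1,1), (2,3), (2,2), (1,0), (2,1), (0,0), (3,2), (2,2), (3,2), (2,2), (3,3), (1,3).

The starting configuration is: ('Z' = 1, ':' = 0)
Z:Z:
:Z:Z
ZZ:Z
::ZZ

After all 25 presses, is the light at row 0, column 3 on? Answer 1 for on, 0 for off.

1

gen 0: Z:Z:
:Z:Z
ZZ:Z
::ZZ
gen 1: Z:Z:
:Z:Z
ZZZZ
:Z::
gen 2: ::Z:
Z::Z
:ZZZ
:Z::
gen 3: :::Z
Z:::
:ZZZ
:Z::
gen 4: :ZZ:
Z:Z:
:ZZZ
:Z::
gen 5: :ZZ:
::Z:
Z:ZZ
ZZ::
gen 6: :ZZZ
:::Z
Z:Z:
ZZ::
gen 7: :Z::
::::
Z:Z:
ZZ::
gen 8: :Z::
::::
Z:ZZ
ZZZZ
gen 9: :Z::
::::
Z::Z
Z:::
gen 10: :Z::
Z:::
:Z:Z
::::
gen 11: :Z::
Z:::
:::Z
ZZZ:
gen 12: :Z::
::::
ZZ:Z
:ZZ:
gen 13: ::::
ZZZ:
Z::Z
:ZZ:
gen 14: :Z::
::::
ZZ:Z
:ZZ:
gen 15: :Z::
:::Z
ZZZ:
:ZZZ
gen 16: :Z::
::ZZ
Z::Z
:Z:Z
gen 17: ZZ::
ZZZZ
:::Z
:Z:Z
gen 18: ZZ::
Z:ZZ
ZZZZ
:::Z
gen 19: ::::
::ZZ
ZZZZ
:::Z
gen 20: ::::
::ZZ
ZZ:Z
:ZZ:
gen 21: ::::
:::Z
Z:Z:
:Z::
gen 22: ::::
:::Z
Z:::
::ZZ
gen 23: ::::
::ZZ
ZZZZ
:::Z
gen 24: ::::
::ZZ
ZZZ:
::Z:
gen 25: :::Z
::::
ZZZZ
::Z:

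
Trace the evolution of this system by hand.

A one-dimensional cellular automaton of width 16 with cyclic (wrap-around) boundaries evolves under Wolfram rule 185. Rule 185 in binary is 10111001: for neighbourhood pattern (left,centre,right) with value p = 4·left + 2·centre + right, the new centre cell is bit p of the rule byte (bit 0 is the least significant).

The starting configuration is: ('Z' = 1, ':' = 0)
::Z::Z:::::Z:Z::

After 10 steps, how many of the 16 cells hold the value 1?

9

[0] ::Z::Z:::::Z:Z::
[1] Z::Z::ZZZZ::Z:ZZ
[2] :Z::Z:ZZZ:Z::ZZZ
[3] Z:Z::ZZZ:Z:Z:ZZ:
[4] :Z:Z:ZZ:Z:Z:ZZ:Z
[5] Z:Z:ZZ:Z:Z:ZZ:Z:
[6] :Z:ZZ:Z:Z:ZZ:Z:Z
[7] Z:ZZ:Z:Z:ZZ:Z:Z:
[8] :ZZ:Z:Z:ZZ:Z:Z:Z
[9] ZZ:Z:Z:ZZ:Z:Z:Z:
[10] Z:Z:Z:ZZ:Z:Z:Z:Z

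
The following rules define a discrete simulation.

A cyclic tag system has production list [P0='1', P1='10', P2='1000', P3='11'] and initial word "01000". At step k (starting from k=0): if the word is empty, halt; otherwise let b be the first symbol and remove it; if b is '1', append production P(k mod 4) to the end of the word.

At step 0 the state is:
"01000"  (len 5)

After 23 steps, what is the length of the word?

8

gen 0: "01000"  (len 5)
gen 1: "1000"  (len 4)
gen 2: "00010"  (len 5)
gen 3: "0010"  (len 4)
gen 4: "010"  (len 3)
gen 5: "10"  (len 2)
gen 6: "010"  (len 3)
gen 7: "10"  (len 2)
gen 8: "011"  (len 3)
gen 9: "11"  (len 2)
gen 10: "110"  (len 3)
gen 11: "101000"  (len 6)
gen 12: "0100011"  (len 7)
gen 13: "100011"  (len 6)
gen 14: "0001110"  (len 7)
gen 15: "001110"  (len 6)
gen 16: "01110"  (len 5)
gen 17: "1110"  (len 4)
gen 18: "11010"  (len 5)
gen 19: "10101000"  (len 8)
gen 20: "010100011"  (len 9)
gen 21: "10100011"  (len 8)
gen 22: "010001110"  (len 9)
gen 23: "10001110"  (len 8)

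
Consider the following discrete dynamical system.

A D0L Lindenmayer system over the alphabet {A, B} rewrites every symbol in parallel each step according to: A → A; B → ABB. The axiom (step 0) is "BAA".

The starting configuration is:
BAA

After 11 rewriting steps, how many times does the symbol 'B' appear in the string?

2048

k=0  BAA
k=1  ABBAA
k=2  AABBABBAA
k=3  AAABBABBAABBABBAA
k=4  AAAABBABBAABBABBAAABBABBAABBABBAA
k=5  AAAAABBABBAABBABBAAABBABBAABBABBAAAABBABBAABBABBAAABBABBAABBABBAA
k=6  AAAAAABBABBAABBABBAAABBABBAABBABBAAAABBABBAABBABBAAABBABBA…ABBAABBABBAAABBABBAABBABBAAAABBABBAABBABBAAABBABBAABBABBAA  (len 129)
k=7  AAAAAAABBABBAABBABBAAABBABBAABBABBAAAABBABBAABBABBAAABBABB…ABBAABBABBAAABBABBAABBABBAAAABBABBAABBABBAAABBABBAABBABBAA  (len 257)
k=8  AAAAAAAABBABBAABBABBAAABBABBAABBABBAAAABBABBAABBABBAAABBAB…ABBAABBABBAAABBABBAABBABBAAAABBABBAABBABBAAABBABBAABBABBAA  (len 513)
k=9  AAAAAAAAABBABBAABBABBAAABBABBAABBABBAAAABBABBAABBABBAAABBA…ABBAABBABBAAABBABBAABBABBAAAABBABBAABBABBAAABBABBAABBABBAA  (len 1025)
k=10  AAAAAAAAAABBABBAABBABBAAABBABBAABBABBAAAABBABBAABBABBAAABB…ABBAABBABBAAABBABBAABBABBAAAABBABBAABBABBAAABBABBAABBABBAA  (len 2049)
k=11  AAAAAAAAAAABBABBAABBABBAAABBABBAABBABBAAAABBABBAABBABBAAAB…ABBAABBABBAAABBABBAABBABBAAAABBABBAABBABBAAABBABBAABBABBAA  (len 4097)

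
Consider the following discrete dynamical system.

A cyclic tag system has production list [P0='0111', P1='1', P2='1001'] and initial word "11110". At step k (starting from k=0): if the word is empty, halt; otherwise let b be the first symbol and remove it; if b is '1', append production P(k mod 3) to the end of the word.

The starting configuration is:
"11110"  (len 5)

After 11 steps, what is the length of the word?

t=0: "11110"  (len 5)
t=1: "11100111"  (len 8)
t=2: "11001111"  (len 8)
t=3: "10011111001"  (len 11)
t=4: "00111110010111"  (len 14)
t=5: "0111110010111"  (len 13)
t=6: "111110010111"  (len 12)
t=7: "111100101110111"  (len 15)
t=8: "111001011101111"  (len 15)
t=9: "110010111011111001"  (len 18)
t=10: "100101110111110010111"  (len 21)
t=11: "001011101111100101111"  (len 21)

21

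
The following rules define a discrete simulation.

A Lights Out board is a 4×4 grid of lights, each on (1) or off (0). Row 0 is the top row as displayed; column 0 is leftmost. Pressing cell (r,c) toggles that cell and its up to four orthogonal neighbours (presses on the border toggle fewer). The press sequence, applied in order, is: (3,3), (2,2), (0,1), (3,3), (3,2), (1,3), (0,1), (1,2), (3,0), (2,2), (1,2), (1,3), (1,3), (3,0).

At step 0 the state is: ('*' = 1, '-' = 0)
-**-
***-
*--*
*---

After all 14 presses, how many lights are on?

12

t=0: -**-
***-
*--*
*---
t=1: -**-
***-
*---
*-**
t=2: -**-
**--
****
*--*
t=3: *---
*---
****
*--*
t=4: *---
*---
***-
*-*-
t=5: *---
*---
**--
**-*
t=6: *--*
*-**
**-*
**-*
t=7: -***
****
**-*
**-*
t=8: -*-*
*---
****
**-*
t=9: -*-*
*---
-***
---*
t=10: -*-*
*-*-
----
--**
t=11: -***
**-*
--*-
--**
t=12: -**-
***-
--**
--**
t=13: -***
**-*
--*-
--**
t=14: -***
**-*
*-*-
****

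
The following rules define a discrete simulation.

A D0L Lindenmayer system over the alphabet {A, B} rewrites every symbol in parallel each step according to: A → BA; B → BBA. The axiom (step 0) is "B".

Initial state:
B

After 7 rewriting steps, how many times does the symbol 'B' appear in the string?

[0] B
[1] BBA
[2] BBABBABA
[3] BBABBABABBABBABABBABA
[4] BBABBABABBABBABABBABABBABBABABBABBABABBABABBABBABABBABA
[5] BBABBABABBABBABABBABABBABBABABBABBABABBABABBABBABABBABABBA…ABBABABBABABBABBABABBABABBABBABABBABBABABBABABBABBABABBABA  (len 144)
[6] BBABBABABBABBABABBABABBABBABABBABBABABBABABBABBABABBABABBA…ABBABABBABABBABBABABBABABBABBABABBABBABABBABABBABBABABBABA  (len 377)
[7] BBABBABABBABBABABBABABBABBABABBABBABABBABABBABBABABBABABBA…ABBABABBABABBABBABABBABABBABBABABBABBABABBABABBABBABABBABA  (len 987)

610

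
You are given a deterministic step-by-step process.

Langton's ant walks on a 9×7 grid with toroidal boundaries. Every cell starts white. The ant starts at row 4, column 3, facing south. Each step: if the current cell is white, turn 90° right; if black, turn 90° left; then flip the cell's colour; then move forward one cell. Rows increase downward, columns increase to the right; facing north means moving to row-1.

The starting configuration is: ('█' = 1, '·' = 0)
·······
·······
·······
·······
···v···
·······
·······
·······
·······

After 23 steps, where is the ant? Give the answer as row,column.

3,5

t=0: ·······
·······
·······
·······
···v···
·······
·······
·······
·······
t=1: ·······
·······
·······
·······
··<█···
·······
·······
·······
·······
t=2: ·······
·······
·······
··^····
··██···
·······
·······
·······
·······
t=3: ·······
·······
·······
··█>···
··██···
·······
·······
·······
·······
t=4: ·······
·······
·······
··██···
··█v···
·······
·······
·······
·······
t=5: ·······
·······
·······
··██···
··█·>··
·······
·······
·······
·······
t=6: ·······
·······
·······
··██···
··█·█··
····v··
·······
·······
·······
t=7: ·······
·······
·······
··██···
··█·█··
···<█··
·······
·······
·······
t=8: ·······
·······
·······
··██···
··█^█··
···██··
·······
·······
·······
t=9: ·······
·······
·······
··██···
··██>··
···██··
·······
·······
·······
t=10: ·······
·······
·······
··██^··
··██···
···██··
·······
·······
·······
t=11: ·······
·······
·······
··███>·
··██···
···██··
·······
·······
·······
t=12: ·······
·······
·······
··████·
··██·v·
···██··
·······
·······
·······
t=13: ·······
·······
·······
··████·
··██<█·
···██··
·······
·······
·······
t=14: ·······
·······
·······
··██^█·
··████·
···██··
·······
·······
·······
t=15: ·······
·······
·······
··█<·█·
··████·
···██··
·······
·······
·······
t=16: ·······
·······
·······
··█··█·
··█v██·
···██··
·······
·······
·······
t=17: ·······
·······
·······
··█··█·
··█·>█·
···██··
·······
·······
·······
t=18: ·······
·······
·······
··█·^█·
··█··█·
···██··
·······
·······
·······
t=19: ·······
·······
·······
··█·█>·
··█··█·
···██··
·······
·······
·······
t=20: ·······
·······
·····^·
··█·█··
··█··█·
···██··
·······
·······
·······
t=21: ·······
·······
·····█>
··█·█··
··█··█·
···██··
·······
·······
·······
t=22: ·······
·······
·····██
··█·█·v
··█··█·
···██··
·······
·······
·······
t=23: ·······
·······
·····██
··█·█<█
··█··█·
···██··
·······
·······
·······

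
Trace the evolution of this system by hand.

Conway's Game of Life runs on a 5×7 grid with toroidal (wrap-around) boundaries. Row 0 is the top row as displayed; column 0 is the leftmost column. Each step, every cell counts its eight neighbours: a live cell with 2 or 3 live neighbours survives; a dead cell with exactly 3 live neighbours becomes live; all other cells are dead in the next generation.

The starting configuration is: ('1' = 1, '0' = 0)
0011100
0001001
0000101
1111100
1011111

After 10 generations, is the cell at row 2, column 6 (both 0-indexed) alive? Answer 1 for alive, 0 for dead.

1

step 0: 0011100
0001001
0000101
1111100
1011111
step 1: 1100000
0010000
0100101
0000000
1000001
step 2: 1100001
0010000
0000000
0000011
1100001
step 3: 0010001
1100000
0000000
0000011
0100000
step 4: 0010000
1100000
1000001
0000000
1000011
step 5: 0000000
1100001
1100001
0000010
0000001
step 6: 0000001
0100001
0100010
0000010
0000000
step 7: 1000000
0000011
1000011
0000000
0000000
step 8: 0000001
0000010
1000010
0000001
0000000
step 9: 0000000
0000010
0000010
0000001
0000000
step 10: 0000000
0000000
0000011
0000000
0000000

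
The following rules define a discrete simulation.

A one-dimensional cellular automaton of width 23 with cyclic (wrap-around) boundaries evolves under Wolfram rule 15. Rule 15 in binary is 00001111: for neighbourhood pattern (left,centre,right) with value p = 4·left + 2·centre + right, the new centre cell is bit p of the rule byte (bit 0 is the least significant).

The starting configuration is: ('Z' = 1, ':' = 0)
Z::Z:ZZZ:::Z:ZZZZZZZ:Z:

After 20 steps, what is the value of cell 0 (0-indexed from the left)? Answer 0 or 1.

step 0: Z::Z:ZZZ:::Z:ZZZZZZZ:Z:
step 1: Z:ZZ:Z:::ZZZ:Z:::::::Z:
step 2: Z:Z::Z:ZZZ:::Z:ZZZZZZZ:
step 3: Z:Z:ZZ:Z:::ZZZ:Z:::::::
step 4: Z:Z:Z::Z:ZZZ:::Z:ZZZZZZ
step 5: ::Z:Z:ZZ:Z:::ZZZ:Z:::::
step 6: ZZZ:Z:Z::Z:ZZZ:::Z:ZZZZ
step 7: ::::Z:Z:ZZ:Z:::ZZZ:Z:::
step 8: ZZZZZ:Z:Z::Z:ZZZ:::Z:ZZ
step 9: ::::::Z:Z:ZZ:Z:::ZZZ:Z:
step 10: ZZZZZZZ:Z:Z::Z:ZZZ:::Z:
step 11: Z:::::::Z:Z:ZZ:Z:::ZZZ:
step 12: Z:ZZZZZZZ:Z:Z::Z:ZZZ:::
step 13: Z:Z:::::::Z:Z:ZZ:Z:::ZZ
step 14: ::Z:ZZZZZZZ:Z:Z::Z:ZZZ:
step 15: ZZZ:Z:::::::Z:Z:ZZ:Z:::
step 16: Z:::Z:ZZZZZZZ:Z:Z::Z:ZZ
step 17: ::ZZZ:Z:::::::Z:Z:ZZ:Z:
step 18: ZZZ:::Z:ZZZZZZZ:Z:Z::Z:
step 19: Z:::ZZZ:Z:::::::Z:Z:ZZ:
step 20: Z:ZZZ:::Z:ZZZZZZZ:Z:Z::

1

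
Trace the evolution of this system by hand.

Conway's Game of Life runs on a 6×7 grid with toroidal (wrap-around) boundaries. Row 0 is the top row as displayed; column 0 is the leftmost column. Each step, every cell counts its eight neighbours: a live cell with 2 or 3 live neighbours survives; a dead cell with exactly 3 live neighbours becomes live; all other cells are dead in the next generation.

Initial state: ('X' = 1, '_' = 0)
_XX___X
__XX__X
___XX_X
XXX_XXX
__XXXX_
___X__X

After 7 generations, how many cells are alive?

0) _XX___X
__XX__X
___XX_X
XXX_XXX
__XXXX_
___X__X
1) _X___XX
_X__X_X
_______
XX_____
_______
XX____X
2) _XX____
______X
_X_____
_______
______X
_X___XX
3) _XX__XX
XXX____
_______
_______
X____XX
_XX__XX
4) ___X_X_
X_X___X
_X_____
______X
XX___X_
__X_X__
5) _XXXXXX
XXX___X
_X____X
_X____X
XX___XX
_XXXXXX
6) _______
____X__
_____XX
_XX____
___X___
_______
7) _______
_____X_
_____X_
__X____
__X____
_______

4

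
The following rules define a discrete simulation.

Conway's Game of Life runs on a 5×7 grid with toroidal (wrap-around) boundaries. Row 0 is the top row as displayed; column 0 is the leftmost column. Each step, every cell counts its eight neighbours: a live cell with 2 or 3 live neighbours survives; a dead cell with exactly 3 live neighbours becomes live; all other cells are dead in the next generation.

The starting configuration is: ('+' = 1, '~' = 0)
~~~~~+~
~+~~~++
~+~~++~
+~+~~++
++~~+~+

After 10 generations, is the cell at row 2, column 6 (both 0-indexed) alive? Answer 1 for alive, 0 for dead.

1

0) ~~~~~+~
~+~~~++
~+~~++~
+~+~~++
++~~+~+
1) ~+~~+~~
+~~~~~+
~++~+~~
~~++~~~
~+~~+~~
2) ~+~~~+~
+~++~+~
+++~~~~
~~~~+~~
~+~~+~~
3) ++~+~++
+~~++~~
+~+~+~+
+~++~~~
~~~~++~
4) ++++~~~
~~~~~~~
+~+~+++
+~+~~~~
~~~~~+~
5) ~++~~~~
~~~~++~
+~~+~++
+~~++~~
+~~+~~+
6) +++++++
++++++~
+~~+~~~
~+++~~~
+~~++~+
7) ~~~~~~~
~~~~~~~
+~~~~~+
~+~~~~+
~~~~~~~
8) ~~~~~~~
~~~~~~~
+~~~~~+
~~~~~~+
~~~~~~~
9) ~~~~~~~
~~~~~~~
+~~~~~+
+~~~~~+
~~~~~~~
10) ~~~~~~~
~~~~~~~
+~~~~~+
+~~~~~+
~~~~~~~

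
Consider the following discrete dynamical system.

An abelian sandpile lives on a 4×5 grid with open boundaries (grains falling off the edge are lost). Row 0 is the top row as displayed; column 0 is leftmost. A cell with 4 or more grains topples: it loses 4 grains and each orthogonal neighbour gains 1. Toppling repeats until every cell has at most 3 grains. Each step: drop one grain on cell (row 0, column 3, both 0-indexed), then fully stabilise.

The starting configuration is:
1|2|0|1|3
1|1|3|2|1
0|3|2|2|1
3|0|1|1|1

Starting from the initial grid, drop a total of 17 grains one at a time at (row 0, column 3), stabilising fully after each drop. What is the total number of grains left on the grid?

35

gen 0: 1|2|0|1|3
1|1|3|2|1
0|3|2|2|1
3|0|1|1|1
gen 1: 1|2|0|2|3
1|1|3|2|1
0|3|2|2|1
3|0|1|1|1
gen 2: 1|2|0|3|3
1|1|3|2|1
0|3|2|2|1
3|0|1|1|1
gen 3: 1|2|1|1|0
1|1|3|3|2
0|3|2|2|1
3|0|1|1|1
gen 4: 1|2|1|2|0
1|1|3|3|2
0|3|2|2|1
3|0|1|1|1
gen 5: 1|2|1|3|0
1|1|3|3|2
0|3|2|2|1
3|0|1|1|1
gen 6: 1|2|3|1|1
1|2|0|1|3
0|3|3|3|1
3|0|1|1|1
gen 7: 1|2|3|2|1
1|2|0|1|3
0|3|3|3|1
3|0|1|1|1
gen 8: 1|2|3|3|1
1|2|0|1|3
0|3|3|3|1
3|0|1|1|1
gen 9: 1|3|0|1|2
1|2|1|2|3
0|3|3|3|1
3|0|1|1|1
gen 10: 1|3|0|2|2
1|2|1|2|3
0|3|3|3|1
3|0|1|1|1
gen 11: 1|3|0|3|2
1|2|1|2|3
0|3|3|3|1
3|0|1|1|1
gen 12: 1|3|1|0|3
1|2|1|3|3
0|3|3|3|1
3|0|1|1|1
gen 13: 1|3|1|1|3
1|2|1|3|3
0|3|3|3|1
3|0|1|1|1
gen 14: 1|3|1|2|3
1|2|1|3|3
0|3|3|3|1
3|0|1|1|1
gen 15: 1|3|1|3|3
1|2|1|3|3
0|3|3|3|1
3|0|1|1|1
gen 16: 1|3|2|2|1
1|3|3|2|1
1|0|1|1|3
3|1|2|2|1
gen 17: 1|3|2|3|1
1|3|3|2|1
1|0|1|1|3
3|1|2|2|1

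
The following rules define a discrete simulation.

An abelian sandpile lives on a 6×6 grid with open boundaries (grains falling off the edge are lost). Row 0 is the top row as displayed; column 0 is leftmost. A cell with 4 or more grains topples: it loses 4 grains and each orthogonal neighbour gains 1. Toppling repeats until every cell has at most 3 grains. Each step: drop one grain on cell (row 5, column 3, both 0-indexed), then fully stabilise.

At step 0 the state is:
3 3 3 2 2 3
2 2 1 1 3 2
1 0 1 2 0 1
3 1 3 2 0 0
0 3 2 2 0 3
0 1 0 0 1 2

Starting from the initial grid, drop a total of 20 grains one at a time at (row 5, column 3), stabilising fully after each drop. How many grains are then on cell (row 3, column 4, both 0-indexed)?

step 0: 3 3 3 2 2 3
2 2 1 1 3 2
1 0 1 2 0 1
3 1 3 2 0 0
0 3 2 2 0 3
0 1 0 0 1 2
step 1: 3 3 3 2 2 3
2 2 1 1 3 2
1 0 1 2 0 1
3 1 3 2 0 0
0 3 2 2 0 3
0 1 0 1 1 2
step 2: 3 3 3 2 2 3
2 2 1 1 3 2
1 0 1 2 0 1
3 1 3 2 0 0
0 3 2 2 0 3
0 1 0 2 1 2
step 3: 3 3 3 2 2 3
2 2 1 1 3 2
1 0 1 2 0 1
3 1 3 2 0 0
0 3 2 2 0 3
0 1 0 3 1 2
step 4: 3 3 3 2 2 3
2 2 1 1 3 2
1 0 1 2 0 1
3 1 3 2 0 0
0 3 2 3 0 3
0 1 1 0 2 2
step 5: 3 3 3 2 2 3
2 2 1 1 3 2
1 0 1 2 0 1
3 1 3 2 0 0
0 3 2 3 0 3
0 1 1 1 2 2
step 6: 3 3 3 2 2 3
2 2 1 1 3 2
1 0 1 2 0 1
3 1 3 2 0 0
0 3 2 3 0 3
0 1 1 2 2 2
step 7: 3 3 3 2 2 3
2 2 1 1 3 2
1 0 1 2 0 1
3 1 3 2 0 0
0 3 2 3 0 3
0 1 1 3 2 2
step 8: 3 3 3 2 2 3
2 2 1 1 3 2
1 0 1 2 0 1
3 1 3 3 0 0
0 3 3 0 1 3
0 1 2 1 3 2
step 9: 3 3 3 2 2 3
2 2 1 1 3 2
1 0 1 2 0 1
3 1 3 3 0 0
0 3 3 0 1 3
0 1 2 2 3 2
step 10: 3 3 3 2 2 3
2 2 1 1 3 2
1 0 1 2 0 1
3 1 3 3 0 0
0 3 3 0 1 3
0 1 2 3 3 2
step 11: 3 3 3 2 2 3
2 2 1 1 3 2
1 0 1 2 0 1
3 1 3 3 0 0
0 3 3 1 2 3
0 1 3 1 0 3
step 12: 3 3 3 2 2 3
2 2 1 1 3 2
1 0 1 2 0 1
3 1 3 3 0 0
0 3 3 1 2 3
0 1 3 2 0 3
step 13: 3 3 3 2 2 3
2 2 1 1 3 2
1 0 1 2 0 1
3 1 3 3 0 0
0 3 3 1 2 3
0 1 3 3 0 3
step 14: 3 3 3 2 2 3
2 2 1 1 3 2
1 0 2 3 0 1
3 3 1 1 1 0
1 0 3 0 3 3
0 3 1 2 1 3
step 15: 3 3 3 2 2 3
2 2 1 1 3 2
1 0 2 3 0 1
3 3 1 1 1 0
1 0 3 0 3 3
0 3 1 3 1 3
step 16: 3 3 3 2 2 3
2 2 1 1 3 2
1 0 2 3 0 1
3 3 1 1 1 0
1 0 3 1 3 3
0 3 2 0 2 3
step 17: 3 3 3 2 2 3
2 2 1 1 3 2
1 0 2 3 0 1
3 3 1 1 1 0
1 0 3 1 3 3
0 3 2 1 2 3
step 18: 3 3 3 2 2 3
2 2 1 1 3 2
1 0 2 3 0 1
3 3 1 1 1 0
1 0 3 1 3 3
0 3 2 2 2 3
step 19: 3 3 3 2 2 3
2 2 1 1 3 2
1 0 2 3 0 1
3 3 1 1 1 0
1 0 3 1 3 3
0 3 2 3 2 3
step 20: 3 3 3 2 2 3
2 2 1 1 3 2
1 0 2 3 0 1
3 3 1 1 1 0
1 0 3 2 3 3
0 3 3 0 3 3

1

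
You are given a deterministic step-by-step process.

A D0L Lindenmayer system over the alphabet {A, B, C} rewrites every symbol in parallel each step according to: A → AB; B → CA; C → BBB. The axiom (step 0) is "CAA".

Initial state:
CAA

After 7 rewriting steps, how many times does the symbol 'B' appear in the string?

t=0: CAA
t=1: BBBABAB
t=2: CACACAABCAABCA
t=3: BBBABBBBABBBBABABCABBBABABCABBBAB
t=4: CACACAABCACACACAABCACACACAABCAABCABBBABCACACAABCAABCABBBABCACACAABCA
t=5: BBBABBBBABBBBABABCABBBABBBBABBBBABBBBABABCABBBABBBBABBBBAB…BBBBABABCABBBABABCABBBABCACACAABCABBBABBBBABBBBABABCABBBAB  (len 158)
t=6: CACACAABCACACACAABCACACACAABCAABCABBBABCACACAABCACACACAABC…ABCABBBABCACACAABCACACACAABCACACACAABCAABCABBBABCACACAABCA  (len 331)
t=7: BBBABBBBABBBBABABCABBBABBBBABBBBABBBBABABCABBBABBBBABBBBAB…BBBBABABCABBBABABCABBBABCACACAABCABBBABBBBABBBBABABCABBBAB  (len 759)

434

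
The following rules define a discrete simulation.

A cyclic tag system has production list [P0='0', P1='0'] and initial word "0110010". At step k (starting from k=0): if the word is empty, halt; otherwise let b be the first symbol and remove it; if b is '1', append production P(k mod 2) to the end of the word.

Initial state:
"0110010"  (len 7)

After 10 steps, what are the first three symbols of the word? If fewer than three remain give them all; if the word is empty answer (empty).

(empty)

[0] "0110010"  (len 7)
[1] "110010"  (len 6)
[2] "100100"  (len 6)
[3] "001000"  (len 6)
[4] "01000"  (len 5)
[5] "1000"  (len 4)
[6] "0000"  (len 4)
[7] "000"  (len 3)
[8] "00"  (len 2)
[9] "0"  (len 1)
[10] (halted — word empty)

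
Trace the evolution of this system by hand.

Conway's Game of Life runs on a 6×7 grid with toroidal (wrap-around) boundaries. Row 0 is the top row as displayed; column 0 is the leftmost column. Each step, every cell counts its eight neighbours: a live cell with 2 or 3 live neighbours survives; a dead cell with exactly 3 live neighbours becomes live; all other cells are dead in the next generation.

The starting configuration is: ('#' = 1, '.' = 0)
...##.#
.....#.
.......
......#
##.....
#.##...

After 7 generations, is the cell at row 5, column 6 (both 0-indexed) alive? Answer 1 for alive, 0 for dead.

0

step 0: ...##.#
.....#.
.......
......#
##.....
#.##...
step 1: ..#####
....##.
.......
#......
###...#
#.###.#
step 2: ###....
......#
.......
#.....#
..#..#.
.......
step 3: ##.....
##.....
#.....#
......#
......#
..#....
step 4: #.#....
.......
.#....#
.....##
.......
##.....
step 5: #......
##.....
#....##
#....##
#.....#
##.....
step 6: ......#
.#.....
.....#.
.#.....
.....#.
.#.....
step 7: #......
.......
.......
.......
.......
.......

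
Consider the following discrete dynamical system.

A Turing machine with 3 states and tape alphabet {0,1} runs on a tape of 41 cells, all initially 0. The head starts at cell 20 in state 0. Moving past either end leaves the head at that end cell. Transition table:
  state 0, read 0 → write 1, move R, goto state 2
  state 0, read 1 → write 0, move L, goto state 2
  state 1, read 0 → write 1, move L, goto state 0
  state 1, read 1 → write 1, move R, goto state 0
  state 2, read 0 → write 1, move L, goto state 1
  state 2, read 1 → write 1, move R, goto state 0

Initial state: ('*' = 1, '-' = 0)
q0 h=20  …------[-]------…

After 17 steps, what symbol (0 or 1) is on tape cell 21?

1

t=0: q0 h=20  …------[-]------…
t=1: q2 h=21  …-----*[-]------…
t=2: q1 h=20  …------[*]*-----…
t=3: q0 h=21  …-----*[*]------…
t=4: q2 h=20  …------[*]------…
t=5: q0 h=21  …-----*[-]------…
t=6: q2 h=22  …----**[-]------…
t=7: q1 h=21  …-----*[*]*-----…
t=8: q0 h=22  …----**[*]------…
t=9: q2 h=21  …-----*[*]------…
t=10: q0 h=22  …----**[-]------…
t=11: q2 h=23  …---***[-]------…
t=12: q1 h=22  …----**[*]*-----…
t=13: q0 h=23  …---***[*]------…
t=14: q2 h=22  …----**[*]------…
t=15: q0 h=23  …---***[-]------…
t=16: q2 h=24  …--****[-]------…
t=17: q1 h=23  …---***[*]*-----…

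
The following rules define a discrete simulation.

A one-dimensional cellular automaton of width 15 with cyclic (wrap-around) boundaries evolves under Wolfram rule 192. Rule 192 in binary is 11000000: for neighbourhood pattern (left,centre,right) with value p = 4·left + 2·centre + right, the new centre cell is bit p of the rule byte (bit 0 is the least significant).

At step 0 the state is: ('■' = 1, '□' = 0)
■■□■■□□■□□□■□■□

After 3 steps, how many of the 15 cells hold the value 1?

0

step 0: ■■□■■□□■□□□■□■□
step 1: □■□□■□□□□□□□□□□
step 2: □□□□□□□□□□□□□□□
step 3: □□□□□□□□□□□□□□□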